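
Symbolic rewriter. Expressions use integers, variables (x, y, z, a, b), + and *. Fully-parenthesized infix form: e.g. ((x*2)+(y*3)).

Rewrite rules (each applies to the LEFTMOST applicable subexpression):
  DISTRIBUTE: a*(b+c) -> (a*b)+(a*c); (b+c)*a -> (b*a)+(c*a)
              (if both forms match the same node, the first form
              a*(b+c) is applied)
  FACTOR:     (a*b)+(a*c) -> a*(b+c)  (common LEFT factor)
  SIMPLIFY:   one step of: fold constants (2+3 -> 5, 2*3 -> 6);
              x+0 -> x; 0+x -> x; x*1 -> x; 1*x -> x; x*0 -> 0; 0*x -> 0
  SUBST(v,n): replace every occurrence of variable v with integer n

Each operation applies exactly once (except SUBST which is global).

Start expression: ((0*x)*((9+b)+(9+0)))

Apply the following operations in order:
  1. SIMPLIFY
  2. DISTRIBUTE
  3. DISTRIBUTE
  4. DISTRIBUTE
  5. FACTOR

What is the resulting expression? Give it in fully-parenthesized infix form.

Start: ((0*x)*((9+b)+(9+0)))
Apply SIMPLIFY at L (target: (0*x)): ((0*x)*((9+b)+(9+0))) -> (0*((9+b)+(9+0)))
Apply DISTRIBUTE at root (target: (0*((9+b)+(9+0)))): (0*((9+b)+(9+0))) -> ((0*(9+b))+(0*(9+0)))
Apply DISTRIBUTE at L (target: (0*(9+b))): ((0*(9+b))+(0*(9+0))) -> (((0*9)+(0*b))+(0*(9+0)))
Apply DISTRIBUTE at R (target: (0*(9+0))): (((0*9)+(0*b))+(0*(9+0))) -> (((0*9)+(0*b))+((0*9)+(0*0)))
Apply FACTOR at L (target: ((0*9)+(0*b))): (((0*9)+(0*b))+((0*9)+(0*0))) -> ((0*(9+b))+((0*9)+(0*0)))

Answer: ((0*(9+b))+((0*9)+(0*0)))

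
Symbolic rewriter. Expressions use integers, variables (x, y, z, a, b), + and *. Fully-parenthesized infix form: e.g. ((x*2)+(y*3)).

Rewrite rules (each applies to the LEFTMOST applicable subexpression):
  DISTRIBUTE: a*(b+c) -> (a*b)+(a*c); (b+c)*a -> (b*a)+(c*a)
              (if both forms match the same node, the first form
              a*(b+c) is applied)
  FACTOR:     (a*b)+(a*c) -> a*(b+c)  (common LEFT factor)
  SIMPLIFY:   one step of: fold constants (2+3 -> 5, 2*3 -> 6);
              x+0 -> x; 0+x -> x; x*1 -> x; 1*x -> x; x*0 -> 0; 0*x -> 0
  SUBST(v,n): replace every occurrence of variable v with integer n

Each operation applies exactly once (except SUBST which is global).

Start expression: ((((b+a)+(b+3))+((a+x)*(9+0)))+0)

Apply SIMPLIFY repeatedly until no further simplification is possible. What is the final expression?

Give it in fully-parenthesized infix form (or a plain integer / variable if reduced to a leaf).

Answer: (((b+a)+(b+3))+((a+x)*9))

Derivation:
Start: ((((b+a)+(b+3))+((a+x)*(9+0)))+0)
Step 1: at root: ((((b+a)+(b+3))+((a+x)*(9+0)))+0) -> (((b+a)+(b+3))+((a+x)*(9+0))); overall: ((((b+a)+(b+3))+((a+x)*(9+0)))+0) -> (((b+a)+(b+3))+((a+x)*(9+0)))
Step 2: at RR: (9+0) -> 9; overall: (((b+a)+(b+3))+((a+x)*(9+0))) -> (((b+a)+(b+3))+((a+x)*9))
Fixed point: (((b+a)+(b+3))+((a+x)*9))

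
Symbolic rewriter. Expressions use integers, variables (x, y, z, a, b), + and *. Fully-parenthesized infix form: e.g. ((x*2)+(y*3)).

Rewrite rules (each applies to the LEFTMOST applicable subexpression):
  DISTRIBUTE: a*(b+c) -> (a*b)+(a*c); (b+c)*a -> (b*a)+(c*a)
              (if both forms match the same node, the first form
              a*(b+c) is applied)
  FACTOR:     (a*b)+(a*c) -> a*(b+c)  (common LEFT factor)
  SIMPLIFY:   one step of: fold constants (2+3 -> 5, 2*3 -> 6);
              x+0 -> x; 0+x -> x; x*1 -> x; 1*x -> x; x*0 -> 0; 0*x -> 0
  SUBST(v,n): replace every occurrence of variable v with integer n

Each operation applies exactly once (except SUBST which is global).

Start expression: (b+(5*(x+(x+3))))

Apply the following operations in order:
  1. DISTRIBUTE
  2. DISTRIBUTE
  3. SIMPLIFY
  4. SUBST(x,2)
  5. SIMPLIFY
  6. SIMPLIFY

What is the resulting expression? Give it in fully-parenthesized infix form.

Start: (b+(5*(x+(x+3))))
Apply DISTRIBUTE at R (target: (5*(x+(x+3)))): (b+(5*(x+(x+3)))) -> (b+((5*x)+(5*(x+3))))
Apply DISTRIBUTE at RR (target: (5*(x+3))): (b+((5*x)+(5*(x+3)))) -> (b+((5*x)+((5*x)+(5*3))))
Apply SIMPLIFY at RRR (target: (5*3)): (b+((5*x)+((5*x)+(5*3)))) -> (b+((5*x)+((5*x)+15)))
Apply SUBST(x,2): (b+((5*x)+((5*x)+15))) -> (b+((5*2)+((5*2)+15)))
Apply SIMPLIFY at RL (target: (5*2)): (b+((5*2)+((5*2)+15))) -> (b+(10+((5*2)+15)))
Apply SIMPLIFY at RRL (target: (5*2)): (b+(10+((5*2)+15))) -> (b+(10+(10+15)))

Answer: (b+(10+(10+15)))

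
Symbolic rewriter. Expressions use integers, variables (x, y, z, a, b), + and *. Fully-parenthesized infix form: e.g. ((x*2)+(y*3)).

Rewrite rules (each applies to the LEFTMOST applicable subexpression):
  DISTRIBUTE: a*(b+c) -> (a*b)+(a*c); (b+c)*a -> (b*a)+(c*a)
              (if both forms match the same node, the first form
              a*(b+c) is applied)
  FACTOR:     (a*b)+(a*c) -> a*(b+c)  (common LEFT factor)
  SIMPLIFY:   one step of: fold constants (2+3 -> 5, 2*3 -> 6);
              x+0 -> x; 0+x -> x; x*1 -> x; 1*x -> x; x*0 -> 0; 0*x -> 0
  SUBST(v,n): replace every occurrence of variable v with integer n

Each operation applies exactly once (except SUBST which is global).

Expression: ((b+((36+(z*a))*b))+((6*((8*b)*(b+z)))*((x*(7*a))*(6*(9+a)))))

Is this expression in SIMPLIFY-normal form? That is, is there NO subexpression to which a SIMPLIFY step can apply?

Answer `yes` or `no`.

Answer: yes

Derivation:
Expression: ((b+((36+(z*a))*b))+((6*((8*b)*(b+z)))*((x*(7*a))*(6*(9+a)))))
Scanning for simplifiable subexpressions (pre-order)...
  at root: ((b+((36+(z*a))*b))+((6*((8*b)*(b+z)))*((x*(7*a))*(6*(9+a))))) (not simplifiable)
  at L: (b+((36+(z*a))*b)) (not simplifiable)
  at LR: ((36+(z*a))*b) (not simplifiable)
  at LRL: (36+(z*a)) (not simplifiable)
  at LRLR: (z*a) (not simplifiable)
  at R: ((6*((8*b)*(b+z)))*((x*(7*a))*(6*(9+a)))) (not simplifiable)
  at RL: (6*((8*b)*(b+z))) (not simplifiable)
  at RLR: ((8*b)*(b+z)) (not simplifiable)
  at RLRL: (8*b) (not simplifiable)
  at RLRR: (b+z) (not simplifiable)
  at RR: ((x*(7*a))*(6*(9+a))) (not simplifiable)
  at RRL: (x*(7*a)) (not simplifiable)
  at RRLR: (7*a) (not simplifiable)
  at RRR: (6*(9+a)) (not simplifiable)
  at RRRR: (9+a) (not simplifiable)
Result: no simplifiable subexpression found -> normal form.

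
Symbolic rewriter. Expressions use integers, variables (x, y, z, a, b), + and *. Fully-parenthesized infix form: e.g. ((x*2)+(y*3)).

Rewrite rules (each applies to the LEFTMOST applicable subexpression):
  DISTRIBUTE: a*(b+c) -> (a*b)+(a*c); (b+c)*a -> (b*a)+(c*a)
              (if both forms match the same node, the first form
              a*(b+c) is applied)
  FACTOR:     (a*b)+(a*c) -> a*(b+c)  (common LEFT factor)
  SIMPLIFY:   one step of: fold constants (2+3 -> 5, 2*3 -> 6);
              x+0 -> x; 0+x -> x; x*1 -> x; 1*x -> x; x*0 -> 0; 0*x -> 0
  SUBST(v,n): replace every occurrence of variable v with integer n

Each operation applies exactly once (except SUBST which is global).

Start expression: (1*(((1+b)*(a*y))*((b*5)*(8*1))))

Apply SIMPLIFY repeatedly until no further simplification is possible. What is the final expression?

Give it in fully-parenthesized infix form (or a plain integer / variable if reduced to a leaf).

Answer: (((1+b)*(a*y))*((b*5)*8))

Derivation:
Start: (1*(((1+b)*(a*y))*((b*5)*(8*1))))
Step 1: at root: (1*(((1+b)*(a*y))*((b*5)*(8*1)))) -> (((1+b)*(a*y))*((b*5)*(8*1))); overall: (1*(((1+b)*(a*y))*((b*5)*(8*1)))) -> (((1+b)*(a*y))*((b*5)*(8*1)))
Step 2: at RR: (8*1) -> 8; overall: (((1+b)*(a*y))*((b*5)*(8*1))) -> (((1+b)*(a*y))*((b*5)*8))
Fixed point: (((1+b)*(a*y))*((b*5)*8))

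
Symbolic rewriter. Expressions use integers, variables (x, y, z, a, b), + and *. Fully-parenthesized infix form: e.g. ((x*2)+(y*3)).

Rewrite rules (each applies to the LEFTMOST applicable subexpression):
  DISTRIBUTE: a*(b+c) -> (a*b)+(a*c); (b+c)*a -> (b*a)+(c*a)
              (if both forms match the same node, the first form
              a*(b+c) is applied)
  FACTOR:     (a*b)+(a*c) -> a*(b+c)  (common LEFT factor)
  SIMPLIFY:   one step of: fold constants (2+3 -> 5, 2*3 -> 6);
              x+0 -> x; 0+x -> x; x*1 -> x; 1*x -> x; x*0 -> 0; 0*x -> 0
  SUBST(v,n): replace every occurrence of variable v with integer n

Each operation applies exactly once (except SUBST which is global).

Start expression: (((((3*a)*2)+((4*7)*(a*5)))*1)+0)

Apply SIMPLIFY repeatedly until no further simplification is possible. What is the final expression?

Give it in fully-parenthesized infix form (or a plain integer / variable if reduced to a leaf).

Start: (((((3*a)*2)+((4*7)*(a*5)))*1)+0)
Step 1: at root: (((((3*a)*2)+((4*7)*(a*5)))*1)+0) -> ((((3*a)*2)+((4*7)*(a*5)))*1); overall: (((((3*a)*2)+((4*7)*(a*5)))*1)+0) -> ((((3*a)*2)+((4*7)*(a*5)))*1)
Step 2: at root: ((((3*a)*2)+((4*7)*(a*5)))*1) -> (((3*a)*2)+((4*7)*(a*5))); overall: ((((3*a)*2)+((4*7)*(a*5)))*1) -> (((3*a)*2)+((4*7)*(a*5)))
Step 3: at RL: (4*7) -> 28; overall: (((3*a)*2)+((4*7)*(a*5))) -> (((3*a)*2)+(28*(a*5)))
Fixed point: (((3*a)*2)+(28*(a*5)))

Answer: (((3*a)*2)+(28*(a*5)))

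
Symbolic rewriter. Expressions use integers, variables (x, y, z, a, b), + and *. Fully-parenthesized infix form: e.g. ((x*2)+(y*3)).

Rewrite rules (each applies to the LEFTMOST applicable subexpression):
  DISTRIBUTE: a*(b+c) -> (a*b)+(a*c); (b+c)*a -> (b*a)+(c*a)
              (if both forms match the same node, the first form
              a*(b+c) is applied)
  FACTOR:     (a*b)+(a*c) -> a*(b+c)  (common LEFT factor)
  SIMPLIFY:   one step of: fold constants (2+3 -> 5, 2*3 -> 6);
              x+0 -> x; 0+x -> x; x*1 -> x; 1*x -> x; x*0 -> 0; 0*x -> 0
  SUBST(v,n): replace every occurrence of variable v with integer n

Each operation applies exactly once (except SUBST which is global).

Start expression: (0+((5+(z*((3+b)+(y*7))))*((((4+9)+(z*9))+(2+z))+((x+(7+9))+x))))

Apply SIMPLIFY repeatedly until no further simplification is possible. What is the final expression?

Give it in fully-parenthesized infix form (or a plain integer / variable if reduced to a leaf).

Start: (0+((5+(z*((3+b)+(y*7))))*((((4+9)+(z*9))+(2+z))+((x+(7+9))+x))))
Step 1: at root: (0+((5+(z*((3+b)+(y*7))))*((((4+9)+(z*9))+(2+z))+((x+(7+9))+x)))) -> ((5+(z*((3+b)+(y*7))))*((((4+9)+(z*9))+(2+z))+((x+(7+9))+x))); overall: (0+((5+(z*((3+b)+(y*7))))*((((4+9)+(z*9))+(2+z))+((x+(7+9))+x)))) -> ((5+(z*((3+b)+(y*7))))*((((4+9)+(z*9))+(2+z))+((x+(7+9))+x)))
Step 2: at RLLL: (4+9) -> 13; overall: ((5+(z*((3+b)+(y*7))))*((((4+9)+(z*9))+(2+z))+((x+(7+9))+x))) -> ((5+(z*((3+b)+(y*7))))*(((13+(z*9))+(2+z))+((x+(7+9))+x)))
Step 3: at RRLR: (7+9) -> 16; overall: ((5+(z*((3+b)+(y*7))))*(((13+(z*9))+(2+z))+((x+(7+9))+x))) -> ((5+(z*((3+b)+(y*7))))*(((13+(z*9))+(2+z))+((x+16)+x)))
Fixed point: ((5+(z*((3+b)+(y*7))))*(((13+(z*9))+(2+z))+((x+16)+x)))

Answer: ((5+(z*((3+b)+(y*7))))*(((13+(z*9))+(2+z))+((x+16)+x)))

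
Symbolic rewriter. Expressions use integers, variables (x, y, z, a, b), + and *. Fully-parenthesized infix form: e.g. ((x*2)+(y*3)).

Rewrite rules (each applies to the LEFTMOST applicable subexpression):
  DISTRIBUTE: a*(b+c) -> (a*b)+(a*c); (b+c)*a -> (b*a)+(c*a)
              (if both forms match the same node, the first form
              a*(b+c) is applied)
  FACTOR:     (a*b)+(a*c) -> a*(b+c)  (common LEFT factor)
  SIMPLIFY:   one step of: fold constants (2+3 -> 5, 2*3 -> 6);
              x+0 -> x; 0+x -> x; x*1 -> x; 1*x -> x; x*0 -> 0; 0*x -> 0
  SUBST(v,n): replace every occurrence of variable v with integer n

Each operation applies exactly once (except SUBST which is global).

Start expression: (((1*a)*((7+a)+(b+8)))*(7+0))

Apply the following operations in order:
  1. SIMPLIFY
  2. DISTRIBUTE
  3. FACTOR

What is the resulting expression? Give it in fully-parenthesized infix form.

Answer: ((a*((7+a)+(b+8)))*(7+0))

Derivation:
Start: (((1*a)*((7+a)+(b+8)))*(7+0))
Apply SIMPLIFY at LL (target: (1*a)): (((1*a)*((7+a)+(b+8)))*(7+0)) -> ((a*((7+a)+(b+8)))*(7+0))
Apply DISTRIBUTE at root (target: ((a*((7+a)+(b+8)))*(7+0))): ((a*((7+a)+(b+8)))*(7+0)) -> (((a*((7+a)+(b+8)))*7)+((a*((7+a)+(b+8)))*0))
Apply FACTOR at root (target: (((a*((7+a)+(b+8)))*7)+((a*((7+a)+(b+8)))*0))): (((a*((7+a)+(b+8)))*7)+((a*((7+a)+(b+8)))*0)) -> ((a*((7+a)+(b+8)))*(7+0))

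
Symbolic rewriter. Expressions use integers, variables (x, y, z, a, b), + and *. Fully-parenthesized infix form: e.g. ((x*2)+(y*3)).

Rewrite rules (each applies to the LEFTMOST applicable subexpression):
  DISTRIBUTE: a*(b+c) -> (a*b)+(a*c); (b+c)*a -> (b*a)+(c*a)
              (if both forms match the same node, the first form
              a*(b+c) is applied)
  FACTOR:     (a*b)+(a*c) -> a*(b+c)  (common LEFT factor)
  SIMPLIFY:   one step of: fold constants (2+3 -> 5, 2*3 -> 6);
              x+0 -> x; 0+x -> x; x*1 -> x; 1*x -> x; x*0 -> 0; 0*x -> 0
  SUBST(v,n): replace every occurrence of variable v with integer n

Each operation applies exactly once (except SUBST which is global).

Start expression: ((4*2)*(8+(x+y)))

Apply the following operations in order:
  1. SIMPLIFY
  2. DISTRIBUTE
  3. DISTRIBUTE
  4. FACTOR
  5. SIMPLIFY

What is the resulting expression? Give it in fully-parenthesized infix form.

Answer: (64+(8*(x+y)))

Derivation:
Start: ((4*2)*(8+(x+y)))
Apply SIMPLIFY at L (target: (4*2)): ((4*2)*(8+(x+y))) -> (8*(8+(x+y)))
Apply DISTRIBUTE at root (target: (8*(8+(x+y)))): (8*(8+(x+y))) -> ((8*8)+(8*(x+y)))
Apply DISTRIBUTE at R (target: (8*(x+y))): ((8*8)+(8*(x+y))) -> ((8*8)+((8*x)+(8*y)))
Apply FACTOR at R (target: ((8*x)+(8*y))): ((8*8)+((8*x)+(8*y))) -> ((8*8)+(8*(x+y)))
Apply SIMPLIFY at L (target: (8*8)): ((8*8)+(8*(x+y))) -> (64+(8*(x+y)))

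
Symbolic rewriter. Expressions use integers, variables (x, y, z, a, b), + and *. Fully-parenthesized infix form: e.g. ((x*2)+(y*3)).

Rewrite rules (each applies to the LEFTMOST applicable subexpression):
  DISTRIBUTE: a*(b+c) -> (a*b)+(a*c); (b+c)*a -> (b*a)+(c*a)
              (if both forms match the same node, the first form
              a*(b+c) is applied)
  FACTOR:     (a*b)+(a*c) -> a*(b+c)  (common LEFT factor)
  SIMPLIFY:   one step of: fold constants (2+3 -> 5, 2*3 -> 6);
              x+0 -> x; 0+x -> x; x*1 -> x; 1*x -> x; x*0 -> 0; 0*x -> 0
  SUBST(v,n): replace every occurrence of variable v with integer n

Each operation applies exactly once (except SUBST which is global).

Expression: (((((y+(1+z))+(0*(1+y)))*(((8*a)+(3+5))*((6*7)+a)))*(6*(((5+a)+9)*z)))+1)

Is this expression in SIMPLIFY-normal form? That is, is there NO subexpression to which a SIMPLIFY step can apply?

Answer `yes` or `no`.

Answer: no

Derivation:
Expression: (((((y+(1+z))+(0*(1+y)))*(((8*a)+(3+5))*((6*7)+a)))*(6*(((5+a)+9)*z)))+1)
Scanning for simplifiable subexpressions (pre-order)...
  at root: (((((y+(1+z))+(0*(1+y)))*(((8*a)+(3+5))*((6*7)+a)))*(6*(((5+a)+9)*z)))+1) (not simplifiable)
  at L: ((((y+(1+z))+(0*(1+y)))*(((8*a)+(3+5))*((6*7)+a)))*(6*(((5+a)+9)*z))) (not simplifiable)
  at LL: (((y+(1+z))+(0*(1+y)))*(((8*a)+(3+5))*((6*7)+a))) (not simplifiable)
  at LLL: ((y+(1+z))+(0*(1+y))) (not simplifiable)
  at LLLL: (y+(1+z)) (not simplifiable)
  at LLLLR: (1+z) (not simplifiable)
  at LLLR: (0*(1+y)) (SIMPLIFIABLE)
  at LLLRR: (1+y) (not simplifiable)
  at LLR: (((8*a)+(3+5))*((6*7)+a)) (not simplifiable)
  at LLRL: ((8*a)+(3+5)) (not simplifiable)
  at LLRLL: (8*a) (not simplifiable)
  at LLRLR: (3+5) (SIMPLIFIABLE)
  at LLRR: ((6*7)+a) (not simplifiable)
  at LLRRL: (6*7) (SIMPLIFIABLE)
  at LR: (6*(((5+a)+9)*z)) (not simplifiable)
  at LRR: (((5+a)+9)*z) (not simplifiable)
  at LRRL: ((5+a)+9) (not simplifiable)
  at LRRLL: (5+a) (not simplifiable)
Found simplifiable subexpr at path LLLR: (0*(1+y))
One SIMPLIFY step would give: (((((y+(1+z))+0)*(((8*a)+(3+5))*((6*7)+a)))*(6*(((5+a)+9)*z)))+1)
-> NOT in normal form.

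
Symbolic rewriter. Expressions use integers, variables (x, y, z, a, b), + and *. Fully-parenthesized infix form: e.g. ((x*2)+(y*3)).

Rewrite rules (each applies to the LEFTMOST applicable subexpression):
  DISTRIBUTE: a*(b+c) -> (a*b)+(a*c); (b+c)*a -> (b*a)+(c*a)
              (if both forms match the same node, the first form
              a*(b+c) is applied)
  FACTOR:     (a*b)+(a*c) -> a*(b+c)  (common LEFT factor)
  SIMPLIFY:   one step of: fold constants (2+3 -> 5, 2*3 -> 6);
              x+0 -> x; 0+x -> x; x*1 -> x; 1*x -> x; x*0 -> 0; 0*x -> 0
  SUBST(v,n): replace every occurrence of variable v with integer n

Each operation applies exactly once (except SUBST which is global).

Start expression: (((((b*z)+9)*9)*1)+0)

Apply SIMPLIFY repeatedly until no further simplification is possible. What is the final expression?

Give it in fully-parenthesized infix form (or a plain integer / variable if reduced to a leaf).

Answer: (((b*z)+9)*9)

Derivation:
Start: (((((b*z)+9)*9)*1)+0)
Step 1: at root: (((((b*z)+9)*9)*1)+0) -> ((((b*z)+9)*9)*1); overall: (((((b*z)+9)*9)*1)+0) -> ((((b*z)+9)*9)*1)
Step 2: at root: ((((b*z)+9)*9)*1) -> (((b*z)+9)*9); overall: ((((b*z)+9)*9)*1) -> (((b*z)+9)*9)
Fixed point: (((b*z)+9)*9)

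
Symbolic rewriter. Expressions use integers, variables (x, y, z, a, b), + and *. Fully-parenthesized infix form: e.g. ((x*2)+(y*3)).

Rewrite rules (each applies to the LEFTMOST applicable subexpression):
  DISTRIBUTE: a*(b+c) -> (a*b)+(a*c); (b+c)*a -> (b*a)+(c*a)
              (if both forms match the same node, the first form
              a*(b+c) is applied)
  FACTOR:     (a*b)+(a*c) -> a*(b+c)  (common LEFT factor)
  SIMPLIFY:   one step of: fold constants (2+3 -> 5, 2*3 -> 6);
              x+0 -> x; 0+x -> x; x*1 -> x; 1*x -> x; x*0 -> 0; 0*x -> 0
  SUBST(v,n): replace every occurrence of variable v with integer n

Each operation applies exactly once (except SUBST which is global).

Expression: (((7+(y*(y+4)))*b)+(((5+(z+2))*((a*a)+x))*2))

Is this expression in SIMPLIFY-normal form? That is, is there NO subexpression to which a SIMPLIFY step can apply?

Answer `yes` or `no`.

Answer: yes

Derivation:
Expression: (((7+(y*(y+4)))*b)+(((5+(z+2))*((a*a)+x))*2))
Scanning for simplifiable subexpressions (pre-order)...
  at root: (((7+(y*(y+4)))*b)+(((5+(z+2))*((a*a)+x))*2)) (not simplifiable)
  at L: ((7+(y*(y+4)))*b) (not simplifiable)
  at LL: (7+(y*(y+4))) (not simplifiable)
  at LLR: (y*(y+4)) (not simplifiable)
  at LLRR: (y+4) (not simplifiable)
  at R: (((5+(z+2))*((a*a)+x))*2) (not simplifiable)
  at RL: ((5+(z+2))*((a*a)+x)) (not simplifiable)
  at RLL: (5+(z+2)) (not simplifiable)
  at RLLR: (z+2) (not simplifiable)
  at RLR: ((a*a)+x) (not simplifiable)
  at RLRL: (a*a) (not simplifiable)
Result: no simplifiable subexpression found -> normal form.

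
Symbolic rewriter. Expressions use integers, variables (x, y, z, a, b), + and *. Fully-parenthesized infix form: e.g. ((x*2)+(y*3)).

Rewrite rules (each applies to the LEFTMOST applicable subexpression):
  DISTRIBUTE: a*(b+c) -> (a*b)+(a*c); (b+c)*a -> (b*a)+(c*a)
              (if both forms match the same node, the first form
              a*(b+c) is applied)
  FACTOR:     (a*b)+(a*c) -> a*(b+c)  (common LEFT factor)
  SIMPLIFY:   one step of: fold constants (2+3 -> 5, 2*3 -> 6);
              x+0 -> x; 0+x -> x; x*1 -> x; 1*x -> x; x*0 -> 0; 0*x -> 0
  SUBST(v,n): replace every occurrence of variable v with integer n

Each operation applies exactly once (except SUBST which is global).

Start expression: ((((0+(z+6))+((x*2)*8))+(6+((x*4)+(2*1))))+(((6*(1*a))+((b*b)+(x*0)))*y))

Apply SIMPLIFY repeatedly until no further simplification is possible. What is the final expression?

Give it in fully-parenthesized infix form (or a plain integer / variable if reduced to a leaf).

Answer: ((((z+6)+((x*2)*8))+(6+((x*4)+2)))+(((6*a)+(b*b))*y))

Derivation:
Start: ((((0+(z+6))+((x*2)*8))+(6+((x*4)+(2*1))))+(((6*(1*a))+((b*b)+(x*0)))*y))
Step 1: at LLL: (0+(z+6)) -> (z+6); overall: ((((0+(z+6))+((x*2)*8))+(6+((x*4)+(2*1))))+(((6*(1*a))+((b*b)+(x*0)))*y)) -> ((((z+6)+((x*2)*8))+(6+((x*4)+(2*1))))+(((6*(1*a))+((b*b)+(x*0)))*y))
Step 2: at LRRR: (2*1) -> 2; overall: ((((z+6)+((x*2)*8))+(6+((x*4)+(2*1))))+(((6*(1*a))+((b*b)+(x*0)))*y)) -> ((((z+6)+((x*2)*8))+(6+((x*4)+2)))+(((6*(1*a))+((b*b)+(x*0)))*y))
Step 3: at RLLR: (1*a) -> a; overall: ((((z+6)+((x*2)*8))+(6+((x*4)+2)))+(((6*(1*a))+((b*b)+(x*0)))*y)) -> ((((z+6)+((x*2)*8))+(6+((x*4)+2)))+(((6*a)+((b*b)+(x*0)))*y))
Step 4: at RLRR: (x*0) -> 0; overall: ((((z+6)+((x*2)*8))+(6+((x*4)+2)))+(((6*a)+((b*b)+(x*0)))*y)) -> ((((z+6)+((x*2)*8))+(6+((x*4)+2)))+(((6*a)+((b*b)+0))*y))
Step 5: at RLR: ((b*b)+0) -> (b*b); overall: ((((z+6)+((x*2)*8))+(6+((x*4)+2)))+(((6*a)+((b*b)+0))*y)) -> ((((z+6)+((x*2)*8))+(6+((x*4)+2)))+(((6*a)+(b*b))*y))
Fixed point: ((((z+6)+((x*2)*8))+(6+((x*4)+2)))+(((6*a)+(b*b))*y))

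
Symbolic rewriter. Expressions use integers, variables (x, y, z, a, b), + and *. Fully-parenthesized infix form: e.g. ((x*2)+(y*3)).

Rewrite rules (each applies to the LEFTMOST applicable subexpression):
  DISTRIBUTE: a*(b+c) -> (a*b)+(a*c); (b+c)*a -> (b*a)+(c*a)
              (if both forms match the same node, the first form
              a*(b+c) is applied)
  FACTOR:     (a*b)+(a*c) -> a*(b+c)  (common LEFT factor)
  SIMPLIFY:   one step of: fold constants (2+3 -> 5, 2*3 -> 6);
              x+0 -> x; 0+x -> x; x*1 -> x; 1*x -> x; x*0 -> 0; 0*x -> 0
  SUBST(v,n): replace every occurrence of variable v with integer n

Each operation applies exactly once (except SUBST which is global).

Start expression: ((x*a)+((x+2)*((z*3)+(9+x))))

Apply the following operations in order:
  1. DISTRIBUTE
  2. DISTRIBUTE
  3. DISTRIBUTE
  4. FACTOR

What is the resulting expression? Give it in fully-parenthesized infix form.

Answer: ((x*a)+(((x*(z*3))+(2*(z*3)))+((x+2)*(9+x))))

Derivation:
Start: ((x*a)+((x+2)*((z*3)+(9+x))))
Apply DISTRIBUTE at R (target: ((x+2)*((z*3)+(9+x)))): ((x*a)+((x+2)*((z*3)+(9+x)))) -> ((x*a)+(((x+2)*(z*3))+((x+2)*(9+x))))
Apply DISTRIBUTE at RL (target: ((x+2)*(z*3))): ((x*a)+(((x+2)*(z*3))+((x+2)*(9+x)))) -> ((x*a)+(((x*(z*3))+(2*(z*3)))+((x+2)*(9+x))))
Apply DISTRIBUTE at RR (target: ((x+2)*(9+x))): ((x*a)+(((x*(z*3))+(2*(z*3)))+((x+2)*(9+x)))) -> ((x*a)+(((x*(z*3))+(2*(z*3)))+(((x+2)*9)+((x+2)*x))))
Apply FACTOR at RR (target: (((x+2)*9)+((x+2)*x))): ((x*a)+(((x*(z*3))+(2*(z*3)))+(((x+2)*9)+((x+2)*x)))) -> ((x*a)+(((x*(z*3))+(2*(z*3)))+((x+2)*(9+x))))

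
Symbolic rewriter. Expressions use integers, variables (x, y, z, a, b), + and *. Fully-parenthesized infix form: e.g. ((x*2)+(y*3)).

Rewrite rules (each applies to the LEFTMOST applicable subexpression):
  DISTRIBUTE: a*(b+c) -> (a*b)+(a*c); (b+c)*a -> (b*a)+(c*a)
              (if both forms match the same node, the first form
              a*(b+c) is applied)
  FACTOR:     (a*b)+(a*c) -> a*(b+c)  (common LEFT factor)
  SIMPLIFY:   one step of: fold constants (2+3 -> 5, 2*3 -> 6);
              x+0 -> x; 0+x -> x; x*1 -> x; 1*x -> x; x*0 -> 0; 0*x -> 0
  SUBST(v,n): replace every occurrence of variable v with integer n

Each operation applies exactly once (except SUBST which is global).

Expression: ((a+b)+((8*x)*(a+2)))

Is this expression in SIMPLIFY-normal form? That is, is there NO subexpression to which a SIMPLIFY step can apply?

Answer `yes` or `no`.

Expression: ((a+b)+((8*x)*(a+2)))
Scanning for simplifiable subexpressions (pre-order)...
  at root: ((a+b)+((8*x)*(a+2))) (not simplifiable)
  at L: (a+b) (not simplifiable)
  at R: ((8*x)*(a+2)) (not simplifiable)
  at RL: (8*x) (not simplifiable)
  at RR: (a+2) (not simplifiable)
Result: no simplifiable subexpression found -> normal form.

Answer: yes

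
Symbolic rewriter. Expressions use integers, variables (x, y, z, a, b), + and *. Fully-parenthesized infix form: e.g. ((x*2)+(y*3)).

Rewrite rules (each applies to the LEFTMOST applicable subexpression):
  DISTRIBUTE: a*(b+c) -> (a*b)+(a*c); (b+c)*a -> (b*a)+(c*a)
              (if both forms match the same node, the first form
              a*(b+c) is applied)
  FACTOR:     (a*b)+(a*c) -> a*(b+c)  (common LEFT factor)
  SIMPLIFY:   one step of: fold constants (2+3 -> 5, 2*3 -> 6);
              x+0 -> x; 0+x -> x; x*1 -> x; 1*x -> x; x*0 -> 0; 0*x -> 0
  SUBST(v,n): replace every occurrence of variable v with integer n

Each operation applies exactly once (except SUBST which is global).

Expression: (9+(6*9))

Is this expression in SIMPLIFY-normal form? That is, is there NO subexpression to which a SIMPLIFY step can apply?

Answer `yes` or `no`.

Answer: no

Derivation:
Expression: (9+(6*9))
Scanning for simplifiable subexpressions (pre-order)...
  at root: (9+(6*9)) (not simplifiable)
  at R: (6*9) (SIMPLIFIABLE)
Found simplifiable subexpr at path R: (6*9)
One SIMPLIFY step would give: (9+54)
-> NOT in normal form.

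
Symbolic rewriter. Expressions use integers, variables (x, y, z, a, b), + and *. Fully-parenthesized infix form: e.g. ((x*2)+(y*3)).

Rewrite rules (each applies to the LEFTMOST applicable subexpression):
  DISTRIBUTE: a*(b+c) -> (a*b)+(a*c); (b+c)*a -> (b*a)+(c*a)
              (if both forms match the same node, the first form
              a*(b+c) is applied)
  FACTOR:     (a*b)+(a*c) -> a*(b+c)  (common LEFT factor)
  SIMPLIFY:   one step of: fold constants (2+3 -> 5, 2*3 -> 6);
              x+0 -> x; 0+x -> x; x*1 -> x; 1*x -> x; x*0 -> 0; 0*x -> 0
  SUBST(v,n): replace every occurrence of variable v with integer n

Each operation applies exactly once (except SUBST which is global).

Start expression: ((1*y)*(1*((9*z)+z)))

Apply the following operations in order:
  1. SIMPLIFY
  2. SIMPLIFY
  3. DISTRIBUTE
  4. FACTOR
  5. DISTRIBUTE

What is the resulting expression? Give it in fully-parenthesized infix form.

Start: ((1*y)*(1*((9*z)+z)))
Apply SIMPLIFY at L (target: (1*y)): ((1*y)*(1*((9*z)+z))) -> (y*(1*((9*z)+z)))
Apply SIMPLIFY at R (target: (1*((9*z)+z))): (y*(1*((9*z)+z))) -> (y*((9*z)+z))
Apply DISTRIBUTE at root (target: (y*((9*z)+z))): (y*((9*z)+z)) -> ((y*(9*z))+(y*z))
Apply FACTOR at root (target: ((y*(9*z))+(y*z))): ((y*(9*z))+(y*z)) -> (y*((9*z)+z))
Apply DISTRIBUTE at root (target: (y*((9*z)+z))): (y*((9*z)+z)) -> ((y*(9*z))+(y*z))

Answer: ((y*(9*z))+(y*z))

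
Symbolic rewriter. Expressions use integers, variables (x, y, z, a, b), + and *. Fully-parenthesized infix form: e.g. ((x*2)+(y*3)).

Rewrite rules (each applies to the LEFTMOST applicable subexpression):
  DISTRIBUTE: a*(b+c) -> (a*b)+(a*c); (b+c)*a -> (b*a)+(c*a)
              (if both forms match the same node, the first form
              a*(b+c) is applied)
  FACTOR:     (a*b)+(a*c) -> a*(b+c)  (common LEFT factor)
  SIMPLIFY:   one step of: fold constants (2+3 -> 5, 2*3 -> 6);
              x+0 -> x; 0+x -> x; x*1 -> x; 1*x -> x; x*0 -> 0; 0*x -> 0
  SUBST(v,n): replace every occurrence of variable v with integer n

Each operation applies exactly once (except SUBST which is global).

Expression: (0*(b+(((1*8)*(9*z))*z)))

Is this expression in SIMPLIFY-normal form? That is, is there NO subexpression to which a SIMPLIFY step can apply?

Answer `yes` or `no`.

Expression: (0*(b+(((1*8)*(9*z))*z)))
Scanning for simplifiable subexpressions (pre-order)...
  at root: (0*(b+(((1*8)*(9*z))*z))) (SIMPLIFIABLE)
  at R: (b+(((1*8)*(9*z))*z)) (not simplifiable)
  at RR: (((1*8)*(9*z))*z) (not simplifiable)
  at RRL: ((1*8)*(9*z)) (not simplifiable)
  at RRLL: (1*8) (SIMPLIFIABLE)
  at RRLR: (9*z) (not simplifiable)
Found simplifiable subexpr at path root: (0*(b+(((1*8)*(9*z))*z)))
One SIMPLIFY step would give: 0
-> NOT in normal form.

Answer: no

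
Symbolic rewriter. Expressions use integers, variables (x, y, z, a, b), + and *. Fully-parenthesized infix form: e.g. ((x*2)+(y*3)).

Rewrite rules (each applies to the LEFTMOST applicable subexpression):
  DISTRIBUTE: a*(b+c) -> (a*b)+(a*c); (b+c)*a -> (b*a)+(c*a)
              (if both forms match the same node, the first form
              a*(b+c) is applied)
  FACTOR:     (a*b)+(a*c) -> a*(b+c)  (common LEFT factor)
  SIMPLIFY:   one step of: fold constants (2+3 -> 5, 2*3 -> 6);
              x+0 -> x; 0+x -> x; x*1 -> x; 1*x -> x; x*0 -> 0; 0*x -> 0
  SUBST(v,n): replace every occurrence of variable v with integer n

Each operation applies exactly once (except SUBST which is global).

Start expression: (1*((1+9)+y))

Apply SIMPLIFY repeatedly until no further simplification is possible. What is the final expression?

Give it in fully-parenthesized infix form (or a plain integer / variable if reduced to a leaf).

Answer: (10+y)

Derivation:
Start: (1*((1+9)+y))
Step 1: at root: (1*((1+9)+y)) -> ((1+9)+y); overall: (1*((1+9)+y)) -> ((1+9)+y)
Step 2: at L: (1+9) -> 10; overall: ((1+9)+y) -> (10+y)
Fixed point: (10+y)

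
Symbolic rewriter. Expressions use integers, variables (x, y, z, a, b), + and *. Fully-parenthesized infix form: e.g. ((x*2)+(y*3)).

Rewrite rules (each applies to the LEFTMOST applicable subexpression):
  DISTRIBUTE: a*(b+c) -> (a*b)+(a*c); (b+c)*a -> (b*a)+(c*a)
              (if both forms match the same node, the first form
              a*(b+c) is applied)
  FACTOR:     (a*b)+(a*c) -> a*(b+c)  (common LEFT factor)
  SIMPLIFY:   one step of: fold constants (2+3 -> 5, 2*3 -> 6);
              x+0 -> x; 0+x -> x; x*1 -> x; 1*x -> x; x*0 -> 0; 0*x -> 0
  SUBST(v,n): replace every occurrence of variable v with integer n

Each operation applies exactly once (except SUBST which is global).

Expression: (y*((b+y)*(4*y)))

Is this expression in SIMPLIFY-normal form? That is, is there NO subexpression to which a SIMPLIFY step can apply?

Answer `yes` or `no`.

Answer: yes

Derivation:
Expression: (y*((b+y)*(4*y)))
Scanning for simplifiable subexpressions (pre-order)...
  at root: (y*((b+y)*(4*y))) (not simplifiable)
  at R: ((b+y)*(4*y)) (not simplifiable)
  at RL: (b+y) (not simplifiable)
  at RR: (4*y) (not simplifiable)
Result: no simplifiable subexpression found -> normal form.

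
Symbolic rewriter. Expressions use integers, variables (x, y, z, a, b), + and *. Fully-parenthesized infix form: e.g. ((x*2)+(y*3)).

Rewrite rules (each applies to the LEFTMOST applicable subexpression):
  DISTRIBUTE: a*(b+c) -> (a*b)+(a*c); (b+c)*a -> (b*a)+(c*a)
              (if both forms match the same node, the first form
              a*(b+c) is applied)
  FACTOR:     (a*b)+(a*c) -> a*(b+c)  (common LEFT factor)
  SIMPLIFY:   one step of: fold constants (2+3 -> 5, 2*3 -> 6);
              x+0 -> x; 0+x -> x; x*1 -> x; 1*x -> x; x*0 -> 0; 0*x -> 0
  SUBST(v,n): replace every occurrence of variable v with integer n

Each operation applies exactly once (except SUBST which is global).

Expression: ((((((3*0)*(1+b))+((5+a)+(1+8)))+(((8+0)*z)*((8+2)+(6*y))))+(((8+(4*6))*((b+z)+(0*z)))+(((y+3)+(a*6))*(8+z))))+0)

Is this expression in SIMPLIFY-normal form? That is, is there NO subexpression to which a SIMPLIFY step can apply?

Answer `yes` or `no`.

Answer: no

Derivation:
Expression: ((((((3*0)*(1+b))+((5+a)+(1+8)))+(((8+0)*z)*((8+2)+(6*y))))+(((8+(4*6))*((b+z)+(0*z)))+(((y+3)+(a*6))*(8+z))))+0)
Scanning for simplifiable subexpressions (pre-order)...
  at root: ((((((3*0)*(1+b))+((5+a)+(1+8)))+(((8+0)*z)*((8+2)+(6*y))))+(((8+(4*6))*((b+z)+(0*z)))+(((y+3)+(a*6))*(8+z))))+0) (SIMPLIFIABLE)
  at L: (((((3*0)*(1+b))+((5+a)+(1+8)))+(((8+0)*z)*((8+2)+(6*y))))+(((8+(4*6))*((b+z)+(0*z)))+(((y+3)+(a*6))*(8+z)))) (not simplifiable)
  at LL: ((((3*0)*(1+b))+((5+a)+(1+8)))+(((8+0)*z)*((8+2)+(6*y)))) (not simplifiable)
  at LLL: (((3*0)*(1+b))+((5+a)+(1+8))) (not simplifiable)
  at LLLL: ((3*0)*(1+b)) (not simplifiable)
  at LLLLL: (3*0) (SIMPLIFIABLE)
  at LLLLR: (1+b) (not simplifiable)
  at LLLR: ((5+a)+(1+8)) (not simplifiable)
  at LLLRL: (5+a) (not simplifiable)
  at LLLRR: (1+8) (SIMPLIFIABLE)
  at LLR: (((8+0)*z)*((8+2)+(6*y))) (not simplifiable)
  at LLRL: ((8+0)*z) (not simplifiable)
  at LLRLL: (8+0) (SIMPLIFIABLE)
  at LLRR: ((8+2)+(6*y)) (not simplifiable)
  at LLRRL: (8+2) (SIMPLIFIABLE)
  at LLRRR: (6*y) (not simplifiable)
  at LR: (((8+(4*6))*((b+z)+(0*z)))+(((y+3)+(a*6))*(8+z))) (not simplifiable)
  at LRL: ((8+(4*6))*((b+z)+(0*z))) (not simplifiable)
  at LRLL: (8+(4*6)) (not simplifiable)
  at LRLLR: (4*6) (SIMPLIFIABLE)
  at LRLR: ((b+z)+(0*z)) (not simplifiable)
  at LRLRL: (b+z) (not simplifiable)
  at LRLRR: (0*z) (SIMPLIFIABLE)
  at LRR: (((y+3)+(a*6))*(8+z)) (not simplifiable)
  at LRRL: ((y+3)+(a*6)) (not simplifiable)
  at LRRLL: (y+3) (not simplifiable)
  at LRRLR: (a*6) (not simplifiable)
  at LRRR: (8+z) (not simplifiable)
Found simplifiable subexpr at path root: ((((((3*0)*(1+b))+((5+a)+(1+8)))+(((8+0)*z)*((8+2)+(6*y))))+(((8+(4*6))*((b+z)+(0*z)))+(((y+3)+(a*6))*(8+z))))+0)
One SIMPLIFY step would give: (((((3*0)*(1+b))+((5+a)+(1+8)))+(((8+0)*z)*((8+2)+(6*y))))+(((8+(4*6))*((b+z)+(0*z)))+(((y+3)+(a*6))*(8+z))))
-> NOT in normal form.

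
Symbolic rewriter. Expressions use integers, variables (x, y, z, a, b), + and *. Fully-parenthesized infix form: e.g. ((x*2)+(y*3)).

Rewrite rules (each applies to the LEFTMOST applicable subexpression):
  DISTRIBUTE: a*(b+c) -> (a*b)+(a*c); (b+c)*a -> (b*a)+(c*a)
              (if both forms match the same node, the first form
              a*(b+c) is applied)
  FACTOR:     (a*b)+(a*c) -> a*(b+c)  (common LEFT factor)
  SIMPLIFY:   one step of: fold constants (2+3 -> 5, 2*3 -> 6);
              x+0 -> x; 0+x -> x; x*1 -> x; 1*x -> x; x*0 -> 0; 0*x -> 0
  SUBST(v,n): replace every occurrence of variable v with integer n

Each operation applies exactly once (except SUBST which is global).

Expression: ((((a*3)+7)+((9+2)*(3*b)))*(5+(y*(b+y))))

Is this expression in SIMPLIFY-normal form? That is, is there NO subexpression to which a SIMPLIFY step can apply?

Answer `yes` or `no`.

Expression: ((((a*3)+7)+((9+2)*(3*b)))*(5+(y*(b+y))))
Scanning for simplifiable subexpressions (pre-order)...
  at root: ((((a*3)+7)+((9+2)*(3*b)))*(5+(y*(b+y)))) (not simplifiable)
  at L: (((a*3)+7)+((9+2)*(3*b))) (not simplifiable)
  at LL: ((a*3)+7) (not simplifiable)
  at LLL: (a*3) (not simplifiable)
  at LR: ((9+2)*(3*b)) (not simplifiable)
  at LRL: (9+2) (SIMPLIFIABLE)
  at LRR: (3*b) (not simplifiable)
  at R: (5+(y*(b+y))) (not simplifiable)
  at RR: (y*(b+y)) (not simplifiable)
  at RRR: (b+y) (not simplifiable)
Found simplifiable subexpr at path LRL: (9+2)
One SIMPLIFY step would give: ((((a*3)+7)+(11*(3*b)))*(5+(y*(b+y))))
-> NOT in normal form.

Answer: no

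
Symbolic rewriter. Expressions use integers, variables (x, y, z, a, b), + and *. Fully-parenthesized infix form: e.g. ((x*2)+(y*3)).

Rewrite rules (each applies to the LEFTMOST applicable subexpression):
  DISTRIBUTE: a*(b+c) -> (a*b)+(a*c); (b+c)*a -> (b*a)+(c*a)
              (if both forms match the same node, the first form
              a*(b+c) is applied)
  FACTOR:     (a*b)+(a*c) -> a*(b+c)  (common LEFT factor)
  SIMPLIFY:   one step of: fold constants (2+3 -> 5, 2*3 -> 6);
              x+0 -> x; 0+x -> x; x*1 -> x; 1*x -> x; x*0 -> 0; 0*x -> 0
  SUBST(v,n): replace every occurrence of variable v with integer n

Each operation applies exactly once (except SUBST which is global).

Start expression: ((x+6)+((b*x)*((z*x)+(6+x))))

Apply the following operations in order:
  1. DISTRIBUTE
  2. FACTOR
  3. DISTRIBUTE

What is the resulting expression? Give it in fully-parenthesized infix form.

Answer: ((x+6)+(((b*x)*(z*x))+((b*x)*(6+x))))

Derivation:
Start: ((x+6)+((b*x)*((z*x)+(6+x))))
Apply DISTRIBUTE at R (target: ((b*x)*((z*x)+(6+x)))): ((x+6)+((b*x)*((z*x)+(6+x)))) -> ((x+6)+(((b*x)*(z*x))+((b*x)*(6+x))))
Apply FACTOR at R (target: (((b*x)*(z*x))+((b*x)*(6+x)))): ((x+6)+(((b*x)*(z*x))+((b*x)*(6+x)))) -> ((x+6)+((b*x)*((z*x)+(6+x))))
Apply DISTRIBUTE at R (target: ((b*x)*((z*x)+(6+x)))): ((x+6)+((b*x)*((z*x)+(6+x)))) -> ((x+6)+(((b*x)*(z*x))+((b*x)*(6+x))))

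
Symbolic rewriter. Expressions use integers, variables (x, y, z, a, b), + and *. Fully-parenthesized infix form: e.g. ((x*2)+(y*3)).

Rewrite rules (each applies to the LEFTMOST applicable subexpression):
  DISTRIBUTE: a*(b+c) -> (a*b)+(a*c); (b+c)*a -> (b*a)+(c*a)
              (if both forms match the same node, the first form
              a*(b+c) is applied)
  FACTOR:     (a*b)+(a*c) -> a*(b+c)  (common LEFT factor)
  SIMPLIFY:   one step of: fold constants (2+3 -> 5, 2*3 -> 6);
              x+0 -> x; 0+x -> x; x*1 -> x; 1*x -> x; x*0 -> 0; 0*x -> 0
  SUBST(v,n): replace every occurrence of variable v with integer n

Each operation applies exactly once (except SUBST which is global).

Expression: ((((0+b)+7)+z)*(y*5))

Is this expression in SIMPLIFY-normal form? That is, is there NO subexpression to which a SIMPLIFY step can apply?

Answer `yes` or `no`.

Answer: no

Derivation:
Expression: ((((0+b)+7)+z)*(y*5))
Scanning for simplifiable subexpressions (pre-order)...
  at root: ((((0+b)+7)+z)*(y*5)) (not simplifiable)
  at L: (((0+b)+7)+z) (not simplifiable)
  at LL: ((0+b)+7) (not simplifiable)
  at LLL: (0+b) (SIMPLIFIABLE)
  at R: (y*5) (not simplifiable)
Found simplifiable subexpr at path LLL: (0+b)
One SIMPLIFY step would give: (((b+7)+z)*(y*5))
-> NOT in normal form.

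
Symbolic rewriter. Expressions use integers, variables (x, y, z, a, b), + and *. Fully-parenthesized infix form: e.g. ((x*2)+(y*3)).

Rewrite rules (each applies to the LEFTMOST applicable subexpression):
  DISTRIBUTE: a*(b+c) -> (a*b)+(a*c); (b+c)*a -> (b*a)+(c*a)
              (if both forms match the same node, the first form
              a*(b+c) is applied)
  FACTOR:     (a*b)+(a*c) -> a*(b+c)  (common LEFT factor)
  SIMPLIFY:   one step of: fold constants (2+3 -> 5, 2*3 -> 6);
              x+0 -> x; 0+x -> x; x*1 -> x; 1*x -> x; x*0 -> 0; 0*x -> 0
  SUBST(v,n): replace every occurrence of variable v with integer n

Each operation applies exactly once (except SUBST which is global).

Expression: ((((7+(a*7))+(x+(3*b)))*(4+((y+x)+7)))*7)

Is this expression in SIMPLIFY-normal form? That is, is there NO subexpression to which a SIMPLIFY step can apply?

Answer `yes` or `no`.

Expression: ((((7+(a*7))+(x+(3*b)))*(4+((y+x)+7)))*7)
Scanning for simplifiable subexpressions (pre-order)...
  at root: ((((7+(a*7))+(x+(3*b)))*(4+((y+x)+7)))*7) (not simplifiable)
  at L: (((7+(a*7))+(x+(3*b)))*(4+((y+x)+7))) (not simplifiable)
  at LL: ((7+(a*7))+(x+(3*b))) (not simplifiable)
  at LLL: (7+(a*7)) (not simplifiable)
  at LLLR: (a*7) (not simplifiable)
  at LLR: (x+(3*b)) (not simplifiable)
  at LLRR: (3*b) (not simplifiable)
  at LR: (4+((y+x)+7)) (not simplifiable)
  at LRR: ((y+x)+7) (not simplifiable)
  at LRRL: (y+x) (not simplifiable)
Result: no simplifiable subexpression found -> normal form.

Answer: yes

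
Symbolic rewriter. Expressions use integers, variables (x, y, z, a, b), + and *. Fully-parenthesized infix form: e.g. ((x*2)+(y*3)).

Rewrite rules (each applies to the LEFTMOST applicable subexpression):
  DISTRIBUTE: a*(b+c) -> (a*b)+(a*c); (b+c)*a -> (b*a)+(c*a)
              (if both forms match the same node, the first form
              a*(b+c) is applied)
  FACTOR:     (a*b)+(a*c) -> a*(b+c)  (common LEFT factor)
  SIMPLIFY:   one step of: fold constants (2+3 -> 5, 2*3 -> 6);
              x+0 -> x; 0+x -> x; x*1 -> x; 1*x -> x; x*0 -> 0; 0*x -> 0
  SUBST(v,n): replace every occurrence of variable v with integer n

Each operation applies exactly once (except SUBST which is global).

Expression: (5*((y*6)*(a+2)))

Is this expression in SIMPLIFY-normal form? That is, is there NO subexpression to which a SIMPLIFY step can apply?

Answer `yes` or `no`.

Answer: yes

Derivation:
Expression: (5*((y*6)*(a+2)))
Scanning for simplifiable subexpressions (pre-order)...
  at root: (5*((y*6)*(a+2))) (not simplifiable)
  at R: ((y*6)*(a+2)) (not simplifiable)
  at RL: (y*6) (not simplifiable)
  at RR: (a+2) (not simplifiable)
Result: no simplifiable subexpression found -> normal form.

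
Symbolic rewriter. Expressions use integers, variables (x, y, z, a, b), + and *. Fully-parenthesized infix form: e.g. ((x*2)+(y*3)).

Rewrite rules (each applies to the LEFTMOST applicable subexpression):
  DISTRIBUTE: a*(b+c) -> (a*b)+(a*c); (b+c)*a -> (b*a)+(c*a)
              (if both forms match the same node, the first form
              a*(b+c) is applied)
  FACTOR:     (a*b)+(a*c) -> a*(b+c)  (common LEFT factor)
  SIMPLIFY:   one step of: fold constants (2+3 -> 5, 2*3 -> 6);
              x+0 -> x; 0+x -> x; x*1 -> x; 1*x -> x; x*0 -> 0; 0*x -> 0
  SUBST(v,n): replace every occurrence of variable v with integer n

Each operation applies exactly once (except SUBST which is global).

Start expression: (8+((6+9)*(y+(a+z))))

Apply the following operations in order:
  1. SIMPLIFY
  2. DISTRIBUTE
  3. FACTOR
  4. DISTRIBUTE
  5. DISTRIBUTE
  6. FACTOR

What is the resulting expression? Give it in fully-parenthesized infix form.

Start: (8+((6+9)*(y+(a+z))))
Apply SIMPLIFY at RL (target: (6+9)): (8+((6+9)*(y+(a+z)))) -> (8+(15*(y+(a+z))))
Apply DISTRIBUTE at R (target: (15*(y+(a+z)))): (8+(15*(y+(a+z)))) -> (8+((15*y)+(15*(a+z))))
Apply FACTOR at R (target: ((15*y)+(15*(a+z)))): (8+((15*y)+(15*(a+z)))) -> (8+(15*(y+(a+z))))
Apply DISTRIBUTE at R (target: (15*(y+(a+z)))): (8+(15*(y+(a+z)))) -> (8+((15*y)+(15*(a+z))))
Apply DISTRIBUTE at RR (target: (15*(a+z))): (8+((15*y)+(15*(a+z)))) -> (8+((15*y)+((15*a)+(15*z))))
Apply FACTOR at RR (target: ((15*a)+(15*z))): (8+((15*y)+((15*a)+(15*z)))) -> (8+((15*y)+(15*(a+z))))

Answer: (8+((15*y)+(15*(a+z))))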